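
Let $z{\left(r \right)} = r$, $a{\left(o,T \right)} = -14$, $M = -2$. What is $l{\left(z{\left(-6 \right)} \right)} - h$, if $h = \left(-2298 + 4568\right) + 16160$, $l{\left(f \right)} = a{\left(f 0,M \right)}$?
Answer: $-18444$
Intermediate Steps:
$l{\left(f \right)} = -14$
$h = 18430$ ($h = 2270 + 16160 = 18430$)
$l{\left(z{\left(-6 \right)} \right)} - h = -14 - 18430 = -18444$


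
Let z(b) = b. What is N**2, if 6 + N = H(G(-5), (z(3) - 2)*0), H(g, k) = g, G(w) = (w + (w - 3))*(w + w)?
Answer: 15376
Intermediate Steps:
G(w) = 2*w*(-3 + 2*w) (G(w) = (w + (-3 + w))*(2*w) = (-3 + 2*w)*(2*w) = 2*w*(-3 + 2*w))
N = 124 (N = -6 + 2*(-5)*(-3 + 2*(-5)) = -6 + 2*(-5)*(-3 - 10) = -6 + 2*(-5)*(-13) = -6 + 130 = 124)
N**2 = 124**2 = 15376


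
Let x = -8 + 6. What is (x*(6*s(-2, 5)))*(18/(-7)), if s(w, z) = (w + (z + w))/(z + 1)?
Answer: 36/7 ≈ 5.1429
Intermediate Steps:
s(w, z) = (z + 2*w)/(1 + z) (s(w, z) = (w + (w + z))/(1 + z) = (z + 2*w)/(1 + z))
x = -2
(x*(6*s(-2, 5)))*(18/(-7)) = (-12*(5 + 2*(-2))/(1 + 5))*(18/(-7)) = (-12*(5 - 4)/6)*(18*(-1/7)) = -12*(1/6)*1*(-18/7) = -12/6*(-18/7) = -2*1*(-18/7) = -2*(-18/7) = 36/7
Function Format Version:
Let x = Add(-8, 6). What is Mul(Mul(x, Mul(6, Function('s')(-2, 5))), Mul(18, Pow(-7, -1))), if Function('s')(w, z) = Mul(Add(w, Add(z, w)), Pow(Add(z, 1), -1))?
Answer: Rational(36, 7) ≈ 5.1429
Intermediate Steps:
Function('s')(w, z) = Mul(Pow(Add(1, z), -1), Add(z, Mul(2, w))) (Function('s')(w, z) = Mul(Add(w, Add(w, z)), Pow(Add(1, z), -1)) = Mul(Add(z, Mul(2, w)), Pow(Add(1, z), -1)) = Mul(Pow(Add(1, z), -1), Add(z, Mul(2, w))))
x = -2
Mul(Mul(x, Mul(6, Function('s')(-2, 5))), Mul(18, Pow(-7, -1))) = Mul(Mul(-2, Mul(6, Mul(Pow(Add(1, 5), -1), Add(5, Mul(2, -2))))), Mul(18, Pow(-7, -1))) = Mul(Mul(-2, Mul(6, Mul(Pow(6, -1), Add(5, -4)))), Mul(18, Rational(-1, 7))) = Mul(Mul(-2, Mul(6, Mul(Rational(1, 6), 1))), Rational(-18, 7)) = Mul(Mul(-2, Mul(6, Rational(1, 6))), Rational(-18, 7)) = Mul(Mul(-2, 1), Rational(-18, 7)) = Mul(-2, Rational(-18, 7)) = Rational(36, 7)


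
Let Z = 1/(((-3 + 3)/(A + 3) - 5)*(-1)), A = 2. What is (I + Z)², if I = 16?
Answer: 6561/25 ≈ 262.44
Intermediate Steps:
Z = ⅕ (Z = 1/(((-3 + 3)/(2 + 3) - 5)*(-1)) = 1/((0/5 - 5)*(-1)) = 1/((0*(⅕) - 5)*(-1)) = 1/((0 - 5)*(-1)) = 1/(-5*(-1)) = 1/5 = ⅕ ≈ 0.20000)
(I + Z)² = (16 + ⅕)² = (81/5)² = 6561/25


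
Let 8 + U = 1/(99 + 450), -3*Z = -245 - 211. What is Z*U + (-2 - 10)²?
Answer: -588376/549 ≈ -1071.7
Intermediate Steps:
Z = 152 (Z = -(-245 - 211)/3 = -⅓*(-456) = 152)
U = -4391/549 (U = -8 + 1/(99 + 450) = -8 + 1/549 = -4391/549 ≈ -7.9982)
Z*U + (-2 - 10)² = 152*(-4391/549) + (-2 - 10)² = -667432/549 + (-12)² = -667432/549 + 144 = -588376/549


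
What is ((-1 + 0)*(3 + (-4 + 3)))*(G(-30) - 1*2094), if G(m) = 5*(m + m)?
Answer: 4788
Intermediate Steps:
G(m) = 10*m (G(m) = 5*(2*m) = 10*m)
((-1 + 0)*(3 + (-4 + 3)))*(G(-30) - 1*2094) = ((-1 + 0)*(3 + (-4 + 3)))*(10*(-30) - 1*2094) = (-(3 - 1))*(-300 - 2094) = -1*2*(-2394) = -2*(-2394) = 4788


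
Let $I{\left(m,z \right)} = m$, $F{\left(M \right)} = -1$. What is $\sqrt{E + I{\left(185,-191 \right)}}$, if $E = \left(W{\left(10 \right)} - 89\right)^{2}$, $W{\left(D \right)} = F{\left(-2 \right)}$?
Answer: $\sqrt{8285} \approx 91.022$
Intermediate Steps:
$W{\left(D \right)} = -1$
$E = 8100$ ($E = \left(-1 - 89\right)^{2} = \left(-90\right)^{2} = 8100$)
$\sqrt{E + I{\left(185,-191 \right)}} = \sqrt{8100 + 185} = \sqrt{8285}$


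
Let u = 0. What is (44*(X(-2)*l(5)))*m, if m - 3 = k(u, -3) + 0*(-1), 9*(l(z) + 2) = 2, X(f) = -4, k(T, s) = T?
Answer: 2816/3 ≈ 938.67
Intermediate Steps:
l(z) = -16/9 (l(z) = -2 + (⅑)*2 = -2 + 2/9 = -16/9)
m = 3 (m = 3 + (0 + 0*(-1)) = 3 + (0 + 0) = 3 + 0 = 3)
(44*(X(-2)*l(5)))*m = (44*(-4*(-16/9)))*3 = (44*(64/9))*3 = (2816/9)*3 = 2816/3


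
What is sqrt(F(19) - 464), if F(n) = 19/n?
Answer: I*sqrt(463) ≈ 21.517*I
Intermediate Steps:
sqrt(F(19) - 464) = sqrt(19/19 - 464) = sqrt(19*(1/19) - 464) = sqrt(1 - 464) = sqrt(-463) = I*sqrt(463)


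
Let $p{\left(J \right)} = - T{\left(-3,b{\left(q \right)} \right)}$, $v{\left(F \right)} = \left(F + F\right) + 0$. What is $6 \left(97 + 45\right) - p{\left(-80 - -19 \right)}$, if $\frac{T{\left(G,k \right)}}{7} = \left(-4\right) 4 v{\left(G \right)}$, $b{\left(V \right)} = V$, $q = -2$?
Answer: $1524$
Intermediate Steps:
$v{\left(F \right)} = 2 F$ ($v{\left(F \right)} = 2 F + 0 = 2 F$)
$T{\left(G,k \right)} = - 224 G$ ($T{\left(G,k \right)} = 7 \left(-4\right) 4 \cdot 2 G = 7 \left(- 16 \cdot 2 G\right) = 7 \left(- 32 G\right) = - 224 G$)
$p{\left(J \right)} = -672$ ($p{\left(J \right)} = - \left(-224\right) \left(-3\right) = \left(-1\right) 672 = -672$)
$6 \left(97 + 45\right) - p{\left(-80 - -19 \right)} = 6 \left(97 + 45\right) - -672 = 6 \cdot 142 + 672 = 852 + 672 = 1524$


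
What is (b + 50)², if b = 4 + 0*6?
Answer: 2916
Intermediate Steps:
b = 4 (b = 4 + 0 = 4)
(b + 50)² = (4 + 50)² = 54² = 2916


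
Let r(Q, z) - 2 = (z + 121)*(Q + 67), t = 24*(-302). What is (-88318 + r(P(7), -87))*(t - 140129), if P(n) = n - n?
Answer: 12680022326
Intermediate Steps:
t = -7248
P(n) = 0
r(Q, z) = 2 + (67 + Q)*(121 + z) (r(Q, z) = 2 + (z + 121)*(Q + 67) = 2 + (121 + z)*(67 + Q) = 2 + (67 + Q)*(121 + z))
(-88318 + r(P(7), -87))*(t - 140129) = (-88318 + (8109 + 67*(-87) + 121*0 + 0*(-87)))*(-7248 - 140129) = (-88318 + (8109 - 5829 + 0 + 0))*(-147377) = (-88318 + 2280)*(-147377) = -86038*(-147377) = 12680022326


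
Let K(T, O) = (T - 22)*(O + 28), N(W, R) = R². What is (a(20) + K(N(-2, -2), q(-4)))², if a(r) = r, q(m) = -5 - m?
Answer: 217156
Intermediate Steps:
K(T, O) = (-22 + T)*(28 + O)
(a(20) + K(N(-2, -2), q(-4)))² = (20 + (-616 - 22*(-5 - 1*(-4)) + 28*(-2)² + (-5 - 1*(-4))*(-2)²))² = (20 + (-616 - 22*(-5 + 4) + 28*4 + (-5 + 4)*4))² = (20 + (-616 - 22*(-1) + 112 - 1*4))² = (20 + (-616 + 22 + 112 - 4))² = (20 - 486)² = (-466)² = 217156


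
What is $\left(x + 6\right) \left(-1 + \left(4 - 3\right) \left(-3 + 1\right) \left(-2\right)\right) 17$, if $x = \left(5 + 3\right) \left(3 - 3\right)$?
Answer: $306$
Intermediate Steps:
$x = 0$ ($x = 8 \cdot 0 = 0$)
$\left(x + 6\right) \left(-1 + \left(4 - 3\right) \left(-3 + 1\right) \left(-2\right)\right) 17 = \left(0 + 6\right) \left(-1 + \left(4 - 3\right) \left(-3 + 1\right) \left(-2\right)\right) 17 = 6 \left(-1 + 1 \left(-2\right) \left(-2\right)\right) 17 = 6 \left(-1 - -4\right) 17 = 6 \left(-1 + 4\right) 17 = 6 \cdot 3 \cdot 17 = 18 \cdot 17 = 306$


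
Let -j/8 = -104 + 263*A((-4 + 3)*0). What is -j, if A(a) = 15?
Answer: 30728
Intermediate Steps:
j = -30728 (j = -8*(-104 + 263*15) = -8*(-104 + 3945) = -8*3841 = -30728)
-j = -1*(-30728) = 30728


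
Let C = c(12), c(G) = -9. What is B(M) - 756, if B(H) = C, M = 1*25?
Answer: -765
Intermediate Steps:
M = 25
C = -9
B(H) = -9
B(M) - 756 = -9 - 756 = -765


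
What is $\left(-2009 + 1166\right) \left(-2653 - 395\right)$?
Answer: $2569464$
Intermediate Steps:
$\left(-2009 + 1166\right) \left(-2653 - 395\right) = \left(-843\right) \left(-3048\right) = 2569464$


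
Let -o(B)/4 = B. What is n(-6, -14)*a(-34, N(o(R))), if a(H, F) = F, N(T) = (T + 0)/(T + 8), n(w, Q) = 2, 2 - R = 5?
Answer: 6/5 ≈ 1.2000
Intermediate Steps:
R = -3 (R = 2 - 1*5 = 2 - 5 = -3)
o(B) = -4*B
N(T) = T/(8 + T)
n(-6, -14)*a(-34, N(o(R))) = 2*((-4*(-3))/(8 - 4*(-3))) = 2*(12/(8 + 12)) = 2*(12/20) = 2*(12*(1/20)) = 2*(⅗) = 6/5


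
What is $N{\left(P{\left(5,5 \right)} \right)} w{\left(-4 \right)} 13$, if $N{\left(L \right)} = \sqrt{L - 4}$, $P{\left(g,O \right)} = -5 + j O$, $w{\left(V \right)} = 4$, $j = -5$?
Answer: $52 i \sqrt{34} \approx 303.21 i$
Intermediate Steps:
$P{\left(g,O \right)} = -5 - 5 O$
$N{\left(L \right)} = \sqrt{-4 + L}$
$N{\left(P{\left(5,5 \right)} \right)} w{\left(-4 \right)} 13 = \sqrt{-4 - 30} \cdot 4 \cdot 13 = \sqrt{-4 - 30} \cdot 52 = \sqrt{-34} \cdot 52 = i \sqrt{34} \cdot 52 = 52 i \sqrt{34}$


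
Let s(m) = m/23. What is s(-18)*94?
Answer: -1692/23 ≈ -73.565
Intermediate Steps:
s(m) = m/23 (s(m) = m*(1/23) = m/23)
s(-18)*94 = ((1/23)*(-18))*94 = -18/23*94 = -1692/23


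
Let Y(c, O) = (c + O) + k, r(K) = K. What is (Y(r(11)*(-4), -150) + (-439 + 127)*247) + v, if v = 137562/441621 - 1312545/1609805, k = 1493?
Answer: -3590899457876824/47394912927 ≈ -75766.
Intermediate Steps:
Y(c, O) = 1493 + O + c (Y(c, O) = (c + O) + 1493 = (O + c) + 1493 = 1493 + O + c)
v = -23879962669/47394912927 (v = 137562*(1/441621) - 1312545*1/1609805 = 45854/147207 - 262509/321961 = -23879962669/47394912927 ≈ -0.50385)
(Y(r(11)*(-4), -150) + (-439 + 127)*247) + v = ((1493 - 150 + 11*(-4)) + (-439 + 127)*247) - 23879962669/47394912927 = ((1493 - 150 - 44) - 312*247) - 23879962669/47394912927 = (1299 - 77064) - 23879962669/47394912927 = -75765 - 23879962669/47394912927 = -3590899457876824/47394912927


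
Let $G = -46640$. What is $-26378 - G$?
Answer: $20262$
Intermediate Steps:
$-26378 - G = -26378 - -46640 = -26378 + 46640 = 20262$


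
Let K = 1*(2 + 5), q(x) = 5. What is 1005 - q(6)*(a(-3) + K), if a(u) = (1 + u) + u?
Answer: 995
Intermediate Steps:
a(u) = 1 + 2*u
K = 7 (K = 1*7 = 7)
1005 - q(6)*(a(-3) + K) = 1005 - 5*((1 + 2*(-3)) + 7) = 1005 - 5*((1 - 6) + 7) = 1005 - 5*(-5 + 7) = 1005 - 5*2 = 1005 - 1*10 = 1005 - 10 = 995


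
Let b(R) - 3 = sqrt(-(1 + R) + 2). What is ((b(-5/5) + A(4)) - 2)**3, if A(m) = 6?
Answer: (7 + sqrt(2))**3 ≈ 595.72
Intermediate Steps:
b(R) = 3 + sqrt(1 - R) (b(R) = 3 + sqrt(-(1 + R) + 2) = 3 + sqrt((-1 - R) + 2) = 3 + sqrt(1 - R))
((b(-5/5) + A(4)) - 2)**3 = (((3 + sqrt(1 - (-5)/5)) + 6) - 2)**3 = (((3 + sqrt(1 - 1*(-1))) + 6) - 2)**3 = (((3 + sqrt(1 + 1)) + 6) - 2)**3 = (((3 + sqrt(2)) + 6) - 2)**3 = ((9 + sqrt(2)) - 2)**3 = (7 + sqrt(2))**3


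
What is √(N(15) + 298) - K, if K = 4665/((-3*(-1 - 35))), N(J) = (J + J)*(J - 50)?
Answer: -1555/36 + 4*I*√47 ≈ -43.194 + 27.423*I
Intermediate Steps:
N(J) = 2*J*(-50 + J) (N(J) = (2*J)*(-50 + J) = 2*J*(-50 + J))
K = 1555/36 (K = 4665/((-3*(-36))) = 4665/108 = 4665*(1/108) = 1555/36 ≈ 43.194)
√(N(15) + 298) - K = √(2*15*(-50 + 15) + 298) - 1*1555/36 = √(2*15*(-35) + 298) - 1555/36 = √(-1050 + 298) - 1555/36 = √(-752) - 1555/36 = 4*I*√47 - 1555/36 = -1555/36 + 4*I*√47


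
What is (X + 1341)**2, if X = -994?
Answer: 120409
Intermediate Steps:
(X + 1341)**2 = (-994 + 1341)**2 = 347**2 = 120409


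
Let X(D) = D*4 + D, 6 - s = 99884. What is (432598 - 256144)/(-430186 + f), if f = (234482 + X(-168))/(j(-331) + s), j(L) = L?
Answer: -8841139443/21554371258 ≈ -0.41018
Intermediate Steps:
s = -99878 (s = 6 - 1*99884 = 6 - 99884 = -99878)
X(D) = 5*D (X(D) = 4*D + D = 5*D)
f = -233642/100209 (f = (234482 + 5*(-168))/(-331 - 99878) = (234482 - 840)/(-100209) = 233642*(-1/100209) = -233642/100209 ≈ -2.3315)
(432598 - 256144)/(-430186 + f) = (432598 - 256144)/(-430186 - 233642/100209) = 176454/(-43108742516/100209) = 176454*(-100209/43108742516) = -8841139443/21554371258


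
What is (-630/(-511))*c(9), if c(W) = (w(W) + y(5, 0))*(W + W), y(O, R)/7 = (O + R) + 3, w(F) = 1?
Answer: 92340/73 ≈ 1264.9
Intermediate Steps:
y(O, R) = 21 + 7*O + 7*R (y(O, R) = 7*((O + R) + 3) = 7*(3 + O + R) = 21 + 7*O + 7*R)
c(W) = 114*W (c(W) = (1 + (21 + 7*5 + 7*0))*(W + W) = (1 + (21 + 35 + 0))*(2*W) = (1 + 56)*(2*W) = 57*(2*W) = 114*W)
(-630/(-511))*c(9) = (-630/(-511))*(114*9) = -630*(-1/511)*1026 = (90/73)*1026 = 92340/73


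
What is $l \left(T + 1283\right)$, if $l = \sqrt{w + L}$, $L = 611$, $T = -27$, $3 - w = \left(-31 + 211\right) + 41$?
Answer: $1256 \sqrt{393} \approx 24899.0$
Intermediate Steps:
$w = -218$ ($w = 3 - \left(\left(-31 + 211\right) + 41\right) = 3 - \left(180 + 41\right) = 3 - 221 = -218$)
$l = \sqrt{393}$ ($l = \sqrt{-218 + 611} = \sqrt{393} \approx 19.824$)
$l \left(T + 1283\right) = \sqrt{393} \left(-27 + 1283\right) = \sqrt{393} \cdot 1256 = 1256 \sqrt{393}$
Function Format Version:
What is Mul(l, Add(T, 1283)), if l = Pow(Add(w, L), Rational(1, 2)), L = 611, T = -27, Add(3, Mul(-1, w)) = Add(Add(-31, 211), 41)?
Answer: Mul(1256, Pow(393, Rational(1, 2))) ≈ 24899.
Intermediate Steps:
w = -218 (w = Add(3, Mul(-1, Add(Add(-31, 211), 41))) = Add(3, Mul(-1, Add(180, 41))) = Add(3, Mul(-1, 221)) = Add(3, -221) = -218)
l = Pow(393, Rational(1, 2)) (l = Pow(Add(-218, 611), Rational(1, 2)) = Pow(393, Rational(1, 2)) ≈ 19.824)
Mul(l, Add(T, 1283)) = Mul(Pow(393, Rational(1, 2)), Add(-27, 1283)) = Mul(Pow(393, Rational(1, 2)), 1256) = Mul(1256, Pow(393, Rational(1, 2)))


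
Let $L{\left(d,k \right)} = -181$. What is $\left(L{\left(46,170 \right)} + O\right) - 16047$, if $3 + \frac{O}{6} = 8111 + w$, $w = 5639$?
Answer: $66254$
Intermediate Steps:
$O = 82482$ ($O = -18 + 6 \left(8111 + 5639\right) = -18 + 6 \cdot 13750 = -18 + 82500 = 82482$)
$\left(L{\left(46,170 \right)} + O\right) - 16047 = \left(-181 + 82482\right) - 16047 = 82301 - 16047 = 66254$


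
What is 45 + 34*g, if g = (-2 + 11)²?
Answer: 2799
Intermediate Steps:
g = 81 (g = 9² = 81)
45 + 34*g = 45 + 34*81 = 45 + 2754 = 2799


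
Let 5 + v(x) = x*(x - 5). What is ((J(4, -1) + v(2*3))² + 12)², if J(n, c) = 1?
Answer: 256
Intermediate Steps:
v(x) = -5 + x*(-5 + x) (v(x) = -5 + x*(x - 5) = -5 + x*(-5 + x))
((J(4, -1) + v(2*3))² + 12)² = ((1 + (-5 + (2*3)² - 10*3))² + 12)² = ((1 + (-5 + 6² - 5*6))² + 12)² = ((1 + (-5 + 36 - 30))² + 12)² = ((1 + 1)² + 12)² = (2² + 12)² = (4 + 12)² = 16² = 256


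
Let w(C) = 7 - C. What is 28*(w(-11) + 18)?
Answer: 1008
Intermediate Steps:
28*(w(-11) + 18) = 28*((7 - 1*(-11)) + 18) = 28*((7 + 11) + 18) = 28*(18 + 18) = 28*36 = 1008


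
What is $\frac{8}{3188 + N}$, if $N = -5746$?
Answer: $- \frac{4}{1279} \approx -0.0031274$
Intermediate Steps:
$\frac{8}{3188 + N} = \frac{8}{3188 - 5746} = \frac{8}{-2558} = 8 \left(- \frac{1}{2558}\right) = - \frac{4}{1279}$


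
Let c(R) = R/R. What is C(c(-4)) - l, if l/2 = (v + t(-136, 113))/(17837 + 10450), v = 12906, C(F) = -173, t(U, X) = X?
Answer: -4919689/28287 ≈ -173.92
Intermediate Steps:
c(R) = 1
l = 26038/28287 (l = 2*((12906 + 113)/(17837 + 10450)) = 2*(13019/28287) = 26038/28287 ≈ 0.92049)
C(c(-4)) - l = -173 - 1*26038/28287 = -173 - 26038/28287 = -4919689/28287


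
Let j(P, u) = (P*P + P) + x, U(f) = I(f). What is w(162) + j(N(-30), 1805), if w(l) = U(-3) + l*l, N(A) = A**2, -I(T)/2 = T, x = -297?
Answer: 836853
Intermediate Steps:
I(T) = -2*T
U(f) = -2*f
j(P, u) = -297 + P + P**2 (j(P, u) = (P*P + P) - 297 = (P**2 + P) - 297 = (P + P**2) - 297 = -297 + P + P**2)
w(l) = 6 + l**2 (w(l) = -2*(-3) + l*l = 6 + l**2)
w(162) + j(N(-30), 1805) = (6 + 162**2) + (-297 + (-30)**2 + ((-30)**2)**2) = (6 + 26244) + (-297 + 900 + 900**2) = 26250 + (-297 + 900 + 810000) = 26250 + 810603 = 836853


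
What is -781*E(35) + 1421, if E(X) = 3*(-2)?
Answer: 6107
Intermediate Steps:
E(X) = -6
-781*E(35) + 1421 = -781*(-6) + 1421 = 4686 + 1421 = 6107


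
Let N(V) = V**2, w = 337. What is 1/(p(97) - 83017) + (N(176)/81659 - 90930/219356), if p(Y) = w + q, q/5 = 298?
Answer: -6400837299283/181788384291095 ≈ -0.035210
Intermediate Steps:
q = 1490 (q = 5*298 = 1490)
p(Y) = 1827 (p(Y) = 337 + 1490 = 1827)
1/(p(97) - 83017) + (N(176)/81659 - 90930/219356) = 1/(1827 - 83017) + (176**2/81659 - 90930/219356) = 1/(-81190) + (30976*(1/81659) - 90930*1/219356) = -1/81190 + (30976/81659 - 45465/109678) = -1/81190 - 315240707/8956195802 = -6400837299283/181788384291095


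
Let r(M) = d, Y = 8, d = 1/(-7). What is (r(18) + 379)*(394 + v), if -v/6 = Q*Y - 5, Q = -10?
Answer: 2397408/7 ≈ 3.4249e+5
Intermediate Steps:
d = -⅐ ≈ -0.14286
r(M) = -⅐
v = 510 (v = -6*(-10*8 - 5) = -6*(-80 - 5) = -6*(-85) = 510)
(r(18) + 379)*(394 + v) = (-⅐ + 379)*(394 + 510) = (2652/7)*904 = 2397408/7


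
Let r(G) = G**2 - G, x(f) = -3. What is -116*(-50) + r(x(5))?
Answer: 5812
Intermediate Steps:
-116*(-50) + r(x(5)) = -116*(-50) - 3*(-1 - 3) = 5800 - 3*(-4) = 5800 + 12 = 5812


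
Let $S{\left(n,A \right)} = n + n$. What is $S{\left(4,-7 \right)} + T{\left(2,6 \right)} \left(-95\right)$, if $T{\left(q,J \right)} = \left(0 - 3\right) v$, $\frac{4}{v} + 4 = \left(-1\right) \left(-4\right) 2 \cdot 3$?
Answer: $65$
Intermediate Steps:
$v = \frac{1}{5}$ ($v = \frac{4}{-4 + \left(-1\right) \left(-4\right) 2 \cdot 3} = \frac{4}{-4 + 4 \cdot 2 \cdot 3} = \frac{4}{-4 + 8 \cdot 3} = \frac{4}{-4 + 24} = \frac{4}{20} = 4 \cdot \frac{1}{20} = \frac{1}{5} \approx 0.2$)
$T{\left(q,J \right)} = - \frac{3}{5}$ ($T{\left(q,J \right)} = \left(0 - 3\right) \frac{1}{5} = \left(-3\right) \frac{1}{5} = - \frac{3}{5}$)
$S{\left(n,A \right)} = 2 n$
$S{\left(4,-7 \right)} + T{\left(2,6 \right)} \left(-95\right) = 2 \cdot 4 - -57 = 8 + 57 = 65$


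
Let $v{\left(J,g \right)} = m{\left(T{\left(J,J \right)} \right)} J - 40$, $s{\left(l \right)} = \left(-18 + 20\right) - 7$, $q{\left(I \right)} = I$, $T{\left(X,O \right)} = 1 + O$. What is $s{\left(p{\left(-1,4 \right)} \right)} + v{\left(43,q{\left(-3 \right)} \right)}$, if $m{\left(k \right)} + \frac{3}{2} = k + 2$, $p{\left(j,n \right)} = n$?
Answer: $\frac{3737}{2} \approx 1868.5$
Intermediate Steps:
$m{\left(k \right)} = \frac{1}{2} + k$ ($m{\left(k \right)} = - \frac{3}{2} + \left(k + 2\right) = - \frac{3}{2} + \left(2 + k\right) = \frac{1}{2} + k$)
$s{\left(l \right)} = -5$ ($s{\left(l \right)} = 2 - 7 = -5$)
$v{\left(J,g \right)} = -40 + J \left(\frac{3}{2} + J\right)$ ($v{\left(J,g \right)} = \left(\frac{1}{2} + \left(1 + J\right)\right) J - 40 = \left(\frac{3}{2} + J\right) J - 40 = J \left(\frac{3}{2} + J\right) - 40 = -40 + J \left(\frac{3}{2} + J\right)$)
$s{\left(p{\left(-1,4 \right)} \right)} + v{\left(43,q{\left(-3 \right)} \right)} = -5 - \left(40 - \frac{43 \left(3 + 2 \cdot 43\right)}{2}\right) = -5 - \left(40 - \frac{43 \left(3 + 86\right)}{2}\right) = -5 - \left(40 - \frac{3827}{2}\right) = -5 + \left(-40 + \frac{3827}{2}\right) = -5 + \frac{3747}{2} = \frac{3737}{2}$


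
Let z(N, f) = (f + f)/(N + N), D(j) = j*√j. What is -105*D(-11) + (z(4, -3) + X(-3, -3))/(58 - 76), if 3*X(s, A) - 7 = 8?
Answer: -17/72 + 1155*I*√11 ≈ -0.23611 + 3830.7*I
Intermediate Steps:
D(j) = j^(3/2)
z(N, f) = f/N (z(N, f) = (2*f)/((2*N)) = (2*f)*(1/(2*N)) = f/N)
X(s, A) = 5 (X(s, A) = 7/3 + (⅓)*8 = 7/3 + 8/3 = 5)
-105*D(-11) + (z(4, -3) + X(-3, -3))/(58 - 76) = -(-1155)*I*√11 + (-3/4 + 5)/(58 - 76) = -(-1155)*I*√11 + (-3*¼ + 5)/(-18) = 1155*I*√11 + (-¾ + 5)*(-1/18) = 1155*I*√11 + (17/4)*(-1/18) = 1155*I*√11 - 17/72 = -17/72 + 1155*I*√11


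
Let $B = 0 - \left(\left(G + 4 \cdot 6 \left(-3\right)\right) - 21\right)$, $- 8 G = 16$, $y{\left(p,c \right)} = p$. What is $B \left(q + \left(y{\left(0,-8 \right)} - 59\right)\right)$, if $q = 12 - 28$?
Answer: $-7125$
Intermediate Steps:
$G = -2$ ($G = \left(- \frac{1}{8}\right) 16 = -2$)
$q = -16$ ($q = 12 - 28 = -16$)
$B = 95$ ($B = 0 - \left(\left(-2 + 4 \cdot 6 \left(-3\right)\right) - 21\right) = 0 - \left(\left(-2 + 24 \left(-3\right)\right) - 21\right) = 0 - \left(\left(-2 - 72\right) - 21\right) = 0 - \left(-74 - 21\right) = 0 - -95 = 0 + 95 = 95$)
$B \left(q + \left(y{\left(0,-8 \right)} - 59\right)\right) = 95 \left(-16 + \left(0 - 59\right)\right) = 95 \left(-16 - 59\right) = 95 \left(-75\right) = -7125$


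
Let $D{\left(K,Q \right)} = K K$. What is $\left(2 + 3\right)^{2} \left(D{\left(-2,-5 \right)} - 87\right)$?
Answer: $-2075$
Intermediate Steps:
$D{\left(K,Q \right)} = K^{2}$
$\left(2 + 3\right)^{2} \left(D{\left(-2,-5 \right)} - 87\right) = \left(2 + 3\right)^{2} \left(\left(-2\right)^{2} - 87\right) = 5^{2} \left(4 - 87\right) = 25 \left(-83\right) = -2075$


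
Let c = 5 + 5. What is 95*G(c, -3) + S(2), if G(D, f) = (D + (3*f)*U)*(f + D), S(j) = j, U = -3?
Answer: 24607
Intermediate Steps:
c = 10
G(D, f) = (D + f)*(D - 9*f) (G(D, f) = (D + (3*f)*(-3))*(f + D) = (D - 9*f)*(D + f) = (D + f)*(D - 9*f))
95*G(c, -3) + S(2) = 95*(10**2 - 9*(-3)**2 - 8*10*(-3)) + 2 = 95*(100 - 9*9 + 240) + 2 = 95*(100 - 81 + 240) + 2 = 95*259 + 2 = 24605 + 2 = 24607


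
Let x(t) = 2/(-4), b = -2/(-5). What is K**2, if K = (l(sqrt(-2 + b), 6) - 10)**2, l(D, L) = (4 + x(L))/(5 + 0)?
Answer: 74805201/10000 ≈ 7480.5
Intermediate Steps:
b = 2/5 (b = -2*(-1/5) = 2/5 ≈ 0.40000)
x(t) = -1/2 (x(t) = 2*(-1/4) = -1/2)
l(D, L) = 7/10 (l(D, L) = (4 - 1/2)/(5 + 0) = (7/2)/5 = (7/2)*(1/5) = 7/10)
K = 8649/100 (K = (7/10 - 10)**2 = (-93/10)**2 = 8649/100 ≈ 86.490)
K**2 = (8649/100)**2 = 74805201/10000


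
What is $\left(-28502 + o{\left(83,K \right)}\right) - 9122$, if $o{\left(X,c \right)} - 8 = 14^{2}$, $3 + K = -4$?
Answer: $-37420$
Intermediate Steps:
$K = -7$ ($K = -3 - 4 = -7$)
$o{\left(X,c \right)} = 204$ ($o{\left(X,c \right)} = 8 + 14^{2} = 8 + 196 = 204$)
$\left(-28502 + o{\left(83,K \right)}\right) - 9122 = \left(-28502 + 204\right) - 9122 = -28298 - 9122 = -37420$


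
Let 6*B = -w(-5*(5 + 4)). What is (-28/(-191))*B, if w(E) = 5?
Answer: -70/573 ≈ -0.12216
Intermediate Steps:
B = -⅚ (B = (-1*5)/6 = (⅙)*(-5) = -⅚ ≈ -0.83333)
(-28/(-191))*B = -28/(-191)*(-⅚) = -28*(-1/191)*(-⅚) = (28/191)*(-⅚) = -70/573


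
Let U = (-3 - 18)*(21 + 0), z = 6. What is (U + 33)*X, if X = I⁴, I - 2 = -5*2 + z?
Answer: -6528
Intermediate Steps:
I = -2 (I = 2 + (-5*2 + 6) = 2 + (-10 + 6) = 2 - 4 = -2)
U = -441 (U = -21*21 = -441)
X = 16 (X = (-2)⁴ = 16)
(U + 33)*X = (-441 + 33)*16 = -408*16 = -6528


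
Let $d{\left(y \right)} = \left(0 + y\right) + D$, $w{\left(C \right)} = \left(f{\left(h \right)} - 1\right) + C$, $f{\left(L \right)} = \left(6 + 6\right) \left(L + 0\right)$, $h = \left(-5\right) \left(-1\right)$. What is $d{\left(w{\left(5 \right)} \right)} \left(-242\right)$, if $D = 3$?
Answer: $-16214$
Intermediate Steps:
$h = 5$
$f{\left(L \right)} = 12 L$
$w{\left(C \right)} = 59 + C$ ($w{\left(C \right)} = \left(12 \cdot 5 - 1\right) + C = \left(60 - 1\right) + C = 59 + C$)
$d{\left(y \right)} = 3 + y$ ($d{\left(y \right)} = \left(0 + y\right) + 3 = y + 3 = 3 + y$)
$d{\left(w{\left(5 \right)} \right)} \left(-242\right) = \left(3 + \left(59 + 5\right)\right) \left(-242\right) = \left(3 + 64\right) \left(-242\right) = 67 \left(-242\right) = -16214$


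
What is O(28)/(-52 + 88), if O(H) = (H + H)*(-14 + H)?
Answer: 196/9 ≈ 21.778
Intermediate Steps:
O(H) = 2*H*(-14 + H) (O(H) = (2*H)*(-14 + H) = 2*H*(-14 + H))
O(28)/(-52 + 88) = (2*28*(-14 + 28))/(-52 + 88) = (2*28*14)/36 = (1/36)*784 = 196/9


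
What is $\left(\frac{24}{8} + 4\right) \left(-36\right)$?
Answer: $-252$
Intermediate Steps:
$\left(\frac{24}{8} + 4\right) \left(-36\right) = \left(24 \cdot \frac{1}{8} + 4\right) \left(-36\right) = \left(3 + 4\right) \left(-36\right) = 7 \left(-36\right) = -252$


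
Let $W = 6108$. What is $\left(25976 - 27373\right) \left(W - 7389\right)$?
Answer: $1789557$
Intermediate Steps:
$\left(25976 - 27373\right) \left(W - 7389\right) = \left(25976 - 27373\right) \left(6108 - 7389\right) = \left(-1397\right) \left(-1281\right) = 1789557$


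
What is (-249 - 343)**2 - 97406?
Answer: 253058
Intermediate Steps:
(-249 - 343)**2 - 97406 = (-592)**2 - 97406 = 350464 - 97406 = 253058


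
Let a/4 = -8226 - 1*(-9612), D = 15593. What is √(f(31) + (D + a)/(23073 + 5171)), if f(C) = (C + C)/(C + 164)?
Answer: √15285988965/119730 ≈ 1.0326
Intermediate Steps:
a = 5544 (a = 4*(-8226 - 1*(-9612)) = 4*(-8226 + 9612) = 4*1386 = 5544)
f(C) = 2*C/(164 + C) (f(C) = (2*C)/(164 + C) = 2*C/(164 + C))
√(f(31) + (D + a)/(23073 + 5171)) = √(2*31/(164 + 31) + (15593 + 5544)/(23073 + 5171)) = √(2*31/195 + 21137/28244) = √(2*31*(1/195) + 21137*(1/28244)) = √(62/195 + 919/1228) = √(255341/239460) = √15285988965/119730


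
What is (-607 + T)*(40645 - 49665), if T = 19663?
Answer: -171885120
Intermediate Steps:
(-607 + T)*(40645 - 49665) = (-607 + 19663)*(40645 - 49665) = 19056*(-9020) = -171885120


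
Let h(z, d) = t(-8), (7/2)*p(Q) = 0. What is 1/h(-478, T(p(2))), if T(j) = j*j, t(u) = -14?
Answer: -1/14 ≈ -0.071429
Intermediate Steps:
p(Q) = 0 (p(Q) = (2/7)*0 = 0)
T(j) = j²
h(z, d) = -14
1/h(-478, T(p(2))) = 1/(-14) = -1/14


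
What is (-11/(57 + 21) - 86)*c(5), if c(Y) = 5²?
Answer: -167975/78 ≈ -2153.5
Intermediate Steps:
c(Y) = 25
(-11/(57 + 21) - 86)*c(5) = (-11/(57 + 21) - 86)*25 = (-11/78 - 86)*25 = -6719/78*25 = -167975/78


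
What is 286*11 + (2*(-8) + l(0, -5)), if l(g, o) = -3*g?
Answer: 3130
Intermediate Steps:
286*11 + (2*(-8) + l(0, -5)) = 286*11 + (2*(-8) - 3*0) = 3146 + (-16 + 0) = 3146 - 16 = 3130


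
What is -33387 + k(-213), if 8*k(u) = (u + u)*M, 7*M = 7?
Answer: -133761/4 ≈ -33440.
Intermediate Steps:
M = 1 (M = (⅐)*7 = 1)
k(u) = u/4 (k(u) = ((u + u)*1)/8 = ((2*u)*1)/8 = (2*u)/8 = u/4)
-33387 + k(-213) = -33387 + (¼)*(-213) = -33387 - 213/4 = -133761/4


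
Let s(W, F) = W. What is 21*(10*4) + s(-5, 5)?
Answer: 835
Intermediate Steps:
21*(10*4) + s(-5, 5) = 21*(10*4) - 5 = 21*40 - 5 = 840 - 5 = 835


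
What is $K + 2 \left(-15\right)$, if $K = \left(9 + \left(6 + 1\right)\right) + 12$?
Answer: $-2$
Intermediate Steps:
$K = 28$ ($K = \left(9 + 7\right) + 12 = 16 + 12 = 28$)
$K + 2 \left(-15\right) = 28 + 2 \left(-15\right) = 28 - 30 = -2$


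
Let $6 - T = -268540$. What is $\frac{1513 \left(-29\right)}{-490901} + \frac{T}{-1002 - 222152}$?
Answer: $- \frac{61019085944}{54773260877} \approx -1.114$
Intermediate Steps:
$T = 268546$ ($T = 6 - -268540 = 6 + 268540 = 268546$)
$\frac{1513 \left(-29\right)}{-490901} + \frac{T}{-1002 - 222152} = \frac{1513 \left(-29\right)}{-490901} + \frac{268546}{-1002 - 222152} = \left(-43877\right) \left(- \frac{1}{490901}\right) + \frac{268546}{-1002 - 222152} = \frac{43877}{490901} + \frac{268546}{-223154} = \frac{43877}{490901} + 268546 \left(- \frac{1}{223154}\right) = \frac{43877}{490901} - \frac{134273}{111577} = - \frac{61019085944}{54773260877}$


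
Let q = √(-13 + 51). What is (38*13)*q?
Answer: 494*√38 ≈ 3045.2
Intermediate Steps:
q = √38 ≈ 6.1644
(38*13)*q = (38*13)*√38 = 494*√38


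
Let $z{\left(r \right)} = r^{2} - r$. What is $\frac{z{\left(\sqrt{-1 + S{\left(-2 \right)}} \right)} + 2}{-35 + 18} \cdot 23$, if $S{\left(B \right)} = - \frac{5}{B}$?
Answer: $- \frac{161}{34} + \frac{23 \sqrt{6}}{34} \approx -3.0783$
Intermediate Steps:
$\frac{z{\left(\sqrt{-1 + S{\left(-2 \right)}} \right)} + 2}{-35 + 18} \cdot 23 = \frac{\sqrt{-1 - \frac{5}{-2}} \left(-1 + \sqrt{-1 - \frac{5}{-2}}\right) + 2}{-35 + 18} \cdot 23 = \frac{\sqrt{-1 - - \frac{5}{2}} \left(-1 + \sqrt{-1 - - \frac{5}{2}}\right) + 2}{-17} \cdot 23 = \left(\sqrt{-1 + \frac{5}{2}} \left(-1 + \sqrt{-1 + \frac{5}{2}}\right) + 2\right) \left(- \frac{1}{17}\right) 23 = \left(\sqrt{\frac{3}{2}} \left(-1 + \sqrt{\frac{3}{2}}\right) + 2\right) \left(- \frac{1}{17}\right) 23 = \left(\frac{\sqrt{6}}{2} \left(-1 + \frac{\sqrt{6}}{2}\right) + 2\right) \left(- \frac{1}{17}\right) 23 = \left(\frac{\sqrt{6} \left(-1 + \frac{\sqrt{6}}{2}\right)}{2} + 2\right) \left(- \frac{1}{17}\right) 23 = \left(2 + \frac{\sqrt{6} \left(-1 + \frac{\sqrt{6}}{2}\right)}{2}\right) \left(- \frac{1}{17}\right) 23 = \left(- \frac{2}{17} - \frac{\sqrt{6} \left(-1 + \frac{\sqrt{6}}{2}\right)}{34}\right) 23 = - \frac{46}{17} - \frac{23 \sqrt{6} \left(-1 + \frac{\sqrt{6}}{2}\right)}{34}$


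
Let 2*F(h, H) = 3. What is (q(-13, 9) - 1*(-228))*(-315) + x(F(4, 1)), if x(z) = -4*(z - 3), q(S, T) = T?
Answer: -74649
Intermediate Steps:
F(h, H) = 3/2 (F(h, H) = (½)*3 = 3/2)
x(z) = 12 - 4*z (x(z) = -4*(-3 + z) = 12 - 4*z)
(q(-13, 9) - 1*(-228))*(-315) + x(F(4, 1)) = (9 - 1*(-228))*(-315) + (12 - 4*3/2) = (9 + 228)*(-315) + (12 - 6) = 237*(-315) + 6 = -74655 + 6 = -74649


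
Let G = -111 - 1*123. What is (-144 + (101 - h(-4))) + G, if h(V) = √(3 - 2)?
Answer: -278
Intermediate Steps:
h(V) = 1 (h(V) = √1 = 1)
G = -234 (G = -111 - 123 = -234)
(-144 + (101 - h(-4))) + G = (-144 + (101 - 1*1)) - 234 = (-144 + (101 - 1)) - 234 = (-144 + 100) - 234 = -44 - 234 = -278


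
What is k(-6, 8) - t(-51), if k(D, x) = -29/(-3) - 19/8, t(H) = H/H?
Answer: 151/24 ≈ 6.2917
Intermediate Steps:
t(H) = 1
k(D, x) = 175/24 (k(D, x) = -29*(-⅓) - 19*⅛ = 29/3 - 19/8 = 175/24)
k(-6, 8) - t(-51) = 175/24 - 1*1 = 175/24 - 1 = 151/24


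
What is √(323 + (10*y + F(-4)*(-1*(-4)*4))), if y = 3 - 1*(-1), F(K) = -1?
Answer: √347 ≈ 18.628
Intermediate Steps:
y = 4 (y = 3 + 1 = 4)
√(323 + (10*y + F(-4)*(-1*(-4)*4))) = √(323 + (10*4 - (-1*(-4))*4)) = √(323 + (40 - 4*4)) = √(323 + (40 - 1*16)) = √(323 + (40 - 16)) = √(323 + 24) = √347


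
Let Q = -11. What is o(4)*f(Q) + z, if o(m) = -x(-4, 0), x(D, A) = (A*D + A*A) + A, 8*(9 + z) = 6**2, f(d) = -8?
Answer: -9/2 ≈ -4.5000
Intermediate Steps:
z = -9/2 (z = -9 + (1/8)*6**2 = -9 + (1/8)*36 = -9 + 9/2 = -9/2 ≈ -4.5000)
x(D, A) = A + A**2 + A*D (x(D, A) = (A*D + A**2) + A = (A**2 + A*D) + A = A + A**2 + A*D)
o(m) = 0 (o(m) = -0*(1 + 0 - 4) = -0*(-3) = -1*0 = 0)
o(4)*f(Q) + z = 0*(-8) - 9/2 = 0 - 9/2 = -9/2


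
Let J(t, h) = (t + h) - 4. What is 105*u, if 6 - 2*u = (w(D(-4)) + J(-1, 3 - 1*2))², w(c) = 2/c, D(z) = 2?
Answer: -315/2 ≈ -157.50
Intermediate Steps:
J(t, h) = -4 + h + t (J(t, h) = (h + t) - 4 = -4 + h + t)
u = -3/2 (u = 3 - (2/2 + (-4 + (3 - 1*2) - 1))²/2 = 3 - (2*(½) + (-4 + (3 - 2) - 1))²/2 = 3 - (1 + (-4 + 1 - 1))²/2 = 3 - (1 - 4)²/2 = 3 - ½*(-3)² = 3 - ½*9 = 3 - 9/2 = -3/2 ≈ -1.5000)
105*u = 105*(-3/2) = -315/2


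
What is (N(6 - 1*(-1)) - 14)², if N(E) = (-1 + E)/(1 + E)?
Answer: 2809/16 ≈ 175.56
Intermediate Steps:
N(E) = (-1 + E)/(1 + E)
(N(6 - 1*(-1)) - 14)² = ((-1 + (6 - 1*(-1)))/(1 + (6 - 1*(-1))) - 14)² = ((-1 + (6 + 1))/(1 + (6 + 1)) - 14)² = ((-1 + 7)/(1 + 7) - 14)² = (6/8 - 14)² = ((⅛)*6 - 14)² = (¾ - 14)² = (-53/4)² = 2809/16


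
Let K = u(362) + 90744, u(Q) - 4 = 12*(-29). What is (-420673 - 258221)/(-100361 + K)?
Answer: 678894/9961 ≈ 68.155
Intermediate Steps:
u(Q) = -344 (u(Q) = 4 + 12*(-29) = 4 - 348 = -344)
K = 90400 (K = -344 + 90744 = 90400)
(-420673 - 258221)/(-100361 + K) = (-420673 - 258221)/(-100361 + 90400) = -678894/(-9961) = -678894*(-1/9961) = 678894/9961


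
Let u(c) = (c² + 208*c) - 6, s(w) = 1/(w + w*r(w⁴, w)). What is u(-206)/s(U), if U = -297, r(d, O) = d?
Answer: 965958633409572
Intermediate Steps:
s(w) = 1/(w + w⁵) (s(w) = 1/(w + w*w⁴) = 1/(w + w⁵))
u(c) = -6 + c² + 208*c
u(-206)/s(U) = (-6 + (-206)² + 208*(-206))/(1/(-297 + (-297)⁵)) = (-6 + 42436 - 42848)/(1/(-297 - 2310905821257)) = -418/(1/(-2310905821554)) = -418/(-1/2310905821554) = -418*(-2310905821554) = 965958633409572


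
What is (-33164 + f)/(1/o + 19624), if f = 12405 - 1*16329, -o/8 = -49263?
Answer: -14616529152/7733896897 ≈ -1.8899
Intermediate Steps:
o = 394104 (o = -8*(-49263) = 394104)
f = -3924 (f = 12405 - 16329 = -3924)
(-33164 + f)/(1/o + 19624) = (-33164 - 3924)/(1/394104 + 19624) = -37088/(1/394104 + 19624) = -37088/7733896897/394104 = -37088*394104/7733896897 = -14616529152/7733896897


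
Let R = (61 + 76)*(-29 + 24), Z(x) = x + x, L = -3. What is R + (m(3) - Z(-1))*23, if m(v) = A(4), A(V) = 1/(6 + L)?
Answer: -1894/3 ≈ -631.33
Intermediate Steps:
Z(x) = 2*x
A(V) = 1/3 (A(V) = 1/(6 - 3) = 1/3)
m(v) = 1/3
R = -685 (R = 137*(-5) = -685)
R + (m(3) - Z(-1))*23 = -685 + (1/3 - 2*(-1))*23 = -685 + (1/3 - 1*(-2))*23 = -685 + (1/3 + 2)*23 = -685 + (7/3)*23 = -685 + 161/3 = -1894/3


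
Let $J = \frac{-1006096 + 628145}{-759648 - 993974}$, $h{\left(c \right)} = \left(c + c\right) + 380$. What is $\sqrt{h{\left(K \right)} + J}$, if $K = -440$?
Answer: $\frac{i \sqrt{1536932276253478}}{1753622} \approx 22.356 i$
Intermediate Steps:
$h{\left(c \right)} = 380 + 2 c$ ($h{\left(c \right)} = 2 c + 380 = 380 + 2 c$)
$J = \frac{377951}{1753622}$ ($J = - \frac{377951}{-1753622} = \left(-377951\right) \left(- \frac{1}{1753622}\right) = \frac{377951}{1753622} \approx 0.21553$)
$\sqrt{h{\left(K \right)} + J} = \sqrt{\left(380 + 2 \left(-440\right)\right) + \frac{377951}{1753622}} = \sqrt{\left(380 - 880\right) + \frac{377951}{1753622}} = \sqrt{-500 + \frac{377951}{1753622}} = \sqrt{- \frac{876433049}{1753622}} = \frac{i \sqrt{1536932276253478}}{1753622}$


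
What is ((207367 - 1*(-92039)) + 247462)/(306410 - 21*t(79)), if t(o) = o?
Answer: 546868/304751 ≈ 1.7945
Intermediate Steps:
((207367 - 1*(-92039)) + 247462)/(306410 - 21*t(79)) = ((207367 - 1*(-92039)) + 247462)/(306410 - 21*79) = ((207367 + 92039) + 247462)/(306410 - 1659) = (299406 + 247462)/304751 = 546868*(1/304751) = 546868/304751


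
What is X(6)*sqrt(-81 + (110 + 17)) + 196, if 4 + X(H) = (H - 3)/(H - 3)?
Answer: 196 - 3*sqrt(46) ≈ 175.65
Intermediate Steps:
X(H) = -3 (X(H) = -4 + (H - 3)/(H - 3) = -4 + (-3 + H)/(-3 + H) = -4 + 1 = -3)
X(6)*sqrt(-81 + (110 + 17)) + 196 = -3*sqrt(-81 + (110 + 17)) + 196 = -3*sqrt(-81 + 127) + 196 = -3*sqrt(46) + 196 = 196 - 3*sqrt(46)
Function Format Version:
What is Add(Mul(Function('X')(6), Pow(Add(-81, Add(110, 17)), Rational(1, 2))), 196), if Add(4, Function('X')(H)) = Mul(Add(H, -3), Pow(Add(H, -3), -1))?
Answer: Add(196, Mul(-3, Pow(46, Rational(1, 2)))) ≈ 175.65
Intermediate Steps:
Function('X')(H) = -3 (Function('X')(H) = Add(-4, Mul(Add(H, -3), Pow(Add(H, -3), -1))) = Add(-4, Mul(Add(-3, H), Pow(Add(-3, H), -1))) = Add(-4, 1) = -3)
Add(Mul(Function('X')(6), Pow(Add(-81, Add(110, 17)), Rational(1, 2))), 196) = Add(Mul(-3, Pow(Add(-81, Add(110, 17)), Rational(1, 2))), 196) = Add(Mul(-3, Pow(Add(-81, 127), Rational(1, 2))), 196) = Add(Mul(-3, Pow(46, Rational(1, 2))), 196) = Add(196, Mul(-3, Pow(46, Rational(1, 2))))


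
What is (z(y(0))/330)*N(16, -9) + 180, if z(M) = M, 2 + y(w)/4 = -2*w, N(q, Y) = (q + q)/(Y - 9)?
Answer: 267364/1485 ≈ 180.04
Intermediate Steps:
N(q, Y) = 2*q/(-9 + Y) (N(q, Y) = (2*q)/(-9 + Y) = 2*q/(-9 + Y))
y(w) = -8 - 8*w (y(w) = -8 + 4*(-2*w) = -8 - 8*w)
(z(y(0))/330)*N(16, -9) + 180 = ((-8 - 8*0)/330)*(2*16/(-9 - 9)) + 180 = ((-8 + 0)*(1/330))*(2*16/(-18)) + 180 = (-8*1/330)*(2*16*(-1/18)) + 180 = -4/165*(-16/9) + 180 = 64/1485 + 180 = 267364/1485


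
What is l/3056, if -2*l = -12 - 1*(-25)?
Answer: -13/6112 ≈ -0.0021270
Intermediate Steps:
l = -13/2 (l = -(-12 - 1*(-25))/2 = -(-12 + 25)/2 = -½*13 = -13/2 ≈ -6.5000)
l/3056 = -13/2/3056 = (1/3056)*(-13/2) = -13/6112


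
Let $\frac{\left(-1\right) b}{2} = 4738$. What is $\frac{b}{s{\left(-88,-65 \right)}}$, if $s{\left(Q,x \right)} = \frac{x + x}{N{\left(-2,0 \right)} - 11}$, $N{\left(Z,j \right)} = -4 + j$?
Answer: $- \frac{14214}{13} \approx -1093.4$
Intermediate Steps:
$b = -9476$ ($b = \left(-2\right) 4738 = -9476$)
$s{\left(Q,x \right)} = - \frac{2 x}{15}$ ($s{\left(Q,x \right)} = \frac{x + x}{\left(-4 + 0\right) - 11} = \frac{2 x}{-4 - 11} = \frac{2 x}{-15} = 2 x \left(- \frac{1}{15}\right) = - \frac{2 x}{15}$)
$\frac{b}{s{\left(-88,-65 \right)}} = - \frac{9476}{\left(- \frac{2}{15}\right) \left(-65\right)} = - \frac{9476}{\frac{26}{3}} = \left(-9476\right) \frac{3}{26} = - \frac{14214}{13}$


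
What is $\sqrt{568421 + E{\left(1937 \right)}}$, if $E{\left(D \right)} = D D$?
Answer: $\sqrt{4320390} \approx 2078.6$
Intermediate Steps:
$E{\left(D \right)} = D^{2}$
$\sqrt{568421 + E{\left(1937 \right)}} = \sqrt{568421 + 1937^{2}} = \sqrt{568421 + 3751969} = \sqrt{4320390}$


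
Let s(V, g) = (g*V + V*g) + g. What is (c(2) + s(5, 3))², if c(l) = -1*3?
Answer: 900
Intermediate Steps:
s(V, g) = g + 2*V*g (s(V, g) = (V*g + V*g) + g = 2*V*g + g = g + 2*V*g)
c(l) = -3
(c(2) + s(5, 3))² = (-3 + 3*(1 + 2*5))² = (-3 + 3*(1 + 10))² = (-3 + 3*11)² = (-3 + 33)² = 30² = 900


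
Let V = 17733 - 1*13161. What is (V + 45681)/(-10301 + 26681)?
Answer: 2393/780 ≈ 3.0679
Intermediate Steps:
V = 4572 (V = 17733 - 13161 = 4572)
(V + 45681)/(-10301 + 26681) = (4572 + 45681)/(-10301 + 26681) = 50253/16380 = 50253*(1/16380) = 2393/780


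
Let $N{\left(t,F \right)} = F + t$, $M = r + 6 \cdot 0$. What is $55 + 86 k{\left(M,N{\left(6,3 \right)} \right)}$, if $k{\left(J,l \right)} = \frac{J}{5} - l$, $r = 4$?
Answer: $- \frac{3251}{5} \approx -650.2$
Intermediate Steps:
$M = 4$ ($M = 4 + 6 \cdot 0 = 4 + 0 = 4$)
$k{\left(J,l \right)} = - l + \frac{J}{5}$ ($k{\left(J,l \right)} = J \frac{1}{5} - l = \frac{J}{5} - l = - l + \frac{J}{5}$)
$55 + 86 k{\left(M,N{\left(6,3 \right)} \right)} = 55 + 86 \left(- (3 + 6) + \frac{1}{5} \cdot 4\right) = 55 + 86 \left(\left(-1\right) 9 + \frac{4}{5}\right) = 55 + 86 \left(-9 + \frac{4}{5}\right) = 55 + 86 \left(- \frac{41}{5}\right) = 55 - \frac{3526}{5} = - \frac{3251}{5}$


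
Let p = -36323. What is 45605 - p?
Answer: 81928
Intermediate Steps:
45605 - p = 45605 - 1*(-36323) = 45605 + 36323 = 81928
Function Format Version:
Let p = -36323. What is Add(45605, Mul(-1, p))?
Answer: 81928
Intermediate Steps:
Add(45605, Mul(-1, p)) = Add(45605, Mul(-1, -36323)) = Add(45605, 36323) = 81928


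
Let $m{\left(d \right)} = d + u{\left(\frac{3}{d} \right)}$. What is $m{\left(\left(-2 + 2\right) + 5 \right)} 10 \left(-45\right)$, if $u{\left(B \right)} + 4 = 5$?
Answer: $-2700$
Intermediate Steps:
$u{\left(B \right)} = 1$ ($u{\left(B \right)} = -4 + 5 = 1$)
$m{\left(d \right)} = 1 + d$ ($m{\left(d \right)} = d + 1 = 1 + d$)
$m{\left(\left(-2 + 2\right) + 5 \right)} 10 \left(-45\right) = \left(1 + \left(\left(-2 + 2\right) + 5\right)\right) 10 \left(-45\right) = \left(1 + \left(0 + 5\right)\right) 10 \left(-45\right) = \left(1 + 5\right) 10 \left(-45\right) = 6 \cdot 10 \left(-45\right) = 60 \left(-45\right) = -2700$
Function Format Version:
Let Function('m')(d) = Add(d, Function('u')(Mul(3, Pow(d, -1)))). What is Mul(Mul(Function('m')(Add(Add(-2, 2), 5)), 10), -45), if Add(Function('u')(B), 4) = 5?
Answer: -2700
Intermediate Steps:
Function('u')(B) = 1 (Function('u')(B) = Add(-4, 5) = 1)
Function('m')(d) = Add(1, d) (Function('m')(d) = Add(d, 1) = Add(1, d))
Mul(Mul(Function('m')(Add(Add(-2, 2), 5)), 10), -45) = Mul(Mul(Add(1, Add(Add(-2, 2), 5)), 10), -45) = Mul(Mul(Add(1, Add(0, 5)), 10), -45) = Mul(Mul(Add(1, 5), 10), -45) = Mul(Mul(6, 10), -45) = Mul(60, -45) = -2700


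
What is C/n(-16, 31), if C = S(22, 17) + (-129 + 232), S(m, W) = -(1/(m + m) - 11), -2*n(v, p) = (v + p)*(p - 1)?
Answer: -1003/1980 ≈ -0.50657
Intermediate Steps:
n(v, p) = -(-1 + p)*(p + v)/2 (n(v, p) = -(v + p)*(p - 1)/2 = -(p + v)*(-1 + p)/2 = -(-1 + p)*(p + v)/2)
S(m, W) = 11 - 1/(2*m) (S(m, W) = -(1/(2*m) - 11) = -(-11 + 1/(2*m)) = 11 - 1/(2*m))
C = 5015/44 (C = (11 - 1/2/22) + (-129 + 232) = (11 - 1/2*1/22) + 103 = (11 - 1/44) + 103 = 483/44 + 103 = 5015/44 ≈ 113.98)
C/n(-16, 31) = 5015/(44*((1/2)*31 + (1/2)*(-16) - 1/2*31**2 - 1/2*31*(-16))) = 5015/(44*(31/2 - 8 - 1/2*961 + 248)) = 5015/(44*(31/2 - 8 - 961/2 + 248)) = (5015/44)/(-225) = (5015/44)*(-1/225) = -1003/1980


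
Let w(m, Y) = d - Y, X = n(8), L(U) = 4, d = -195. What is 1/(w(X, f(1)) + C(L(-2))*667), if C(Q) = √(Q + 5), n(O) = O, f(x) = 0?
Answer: 1/1806 ≈ 0.00055371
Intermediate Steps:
C(Q) = √(5 + Q)
X = 8
w(m, Y) = -195 - Y
1/(w(X, f(1)) + C(L(-2))*667) = 1/((-195 - 1*0) + √(5 + 4)*667) = 1/((-195 + 0) + √9*667) = 1/(-195 + 3*667) = 1/(-195 + 2001) = 1/1806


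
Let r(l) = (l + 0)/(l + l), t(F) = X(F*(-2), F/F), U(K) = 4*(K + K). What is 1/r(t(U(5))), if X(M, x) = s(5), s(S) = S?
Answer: 2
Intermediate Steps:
U(K) = 8*K (U(K) = 4*(2*K) = 8*K)
X(M, x) = 5
t(F) = 5
r(l) = ½ (r(l) = l/((2*l)) = l*(1/(2*l)) = ½)
1/r(t(U(5))) = 1/(½) = 2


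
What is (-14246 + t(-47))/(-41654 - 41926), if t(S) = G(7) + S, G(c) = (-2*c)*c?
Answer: 4797/27860 ≈ 0.17218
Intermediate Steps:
G(c) = -2*c²
t(S) = -98 + S (t(S) = -2*7² + S = -2*49 + S = -98 + S)
(-14246 + t(-47))/(-41654 - 41926) = (-14246 + (-98 - 47))/(-41654 - 41926) = (-14246 - 145)/(-83580) = -14391*(-1/83580) = 4797/27860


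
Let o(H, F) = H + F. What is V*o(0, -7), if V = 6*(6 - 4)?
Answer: -84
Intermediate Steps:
o(H, F) = F + H
V = 12 (V = 6*2 = 12)
V*o(0, -7) = 12*(-7 + 0) = 12*(-7) = -84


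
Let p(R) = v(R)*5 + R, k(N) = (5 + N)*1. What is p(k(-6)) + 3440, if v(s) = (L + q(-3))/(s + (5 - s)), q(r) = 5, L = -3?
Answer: 3441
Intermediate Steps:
k(N) = 5 + N
v(s) = 2/5 (v(s) = (-3 + 5)/(s + (5 - s)) = 2/5)
p(R) = 2 + R (p(R) = (2/5)*5 + R = 2 + R)
p(k(-6)) + 3440 = (2 + (5 - 6)) + 3440 = (2 - 1) + 3440 = 1 + 3440 = 3441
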